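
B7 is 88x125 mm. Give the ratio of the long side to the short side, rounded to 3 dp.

1.420

125 / 88 = 1.420
ISO 216 targets √2 ≈ 1.414; the +0.006 deviation is from mm rounding.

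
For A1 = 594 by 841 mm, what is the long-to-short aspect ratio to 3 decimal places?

841 / 594 = 1.416
ISO 216 targets √2 ≈ 1.414; the +0.002 deviation is from mm rounding.

1.416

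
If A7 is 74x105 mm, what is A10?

26 × 37 mm

A8: ⌊105/2⌋ × 74 = 52 × 74 mm
A9: ⌊74/2⌋ × 52 = 37 × 52 mm
A10: ⌊52/2⌋ × 37 = 26 × 37 mm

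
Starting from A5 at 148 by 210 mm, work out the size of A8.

52 × 74 mm

A6: ⌊210/2⌋ × 148 = 105 × 148 mm
A7: ⌊148/2⌋ × 105 = 74 × 105 mm
A8: ⌊105/2⌋ × 74 = 52 × 74 mm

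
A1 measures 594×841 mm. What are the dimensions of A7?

74 × 105 mm

A2: ⌊841/2⌋ × 594 = 420 × 594 mm
A3: ⌊594/2⌋ × 420 = 297 × 420 mm
A4: ⌊420/2⌋ × 297 = 210 × 297 mm
A5: ⌊297/2⌋ × 210 = 148 × 210 mm
A6: ⌊210/2⌋ × 148 = 105 × 148 mm
A7: ⌊148/2⌋ × 105 = 74 × 105 mm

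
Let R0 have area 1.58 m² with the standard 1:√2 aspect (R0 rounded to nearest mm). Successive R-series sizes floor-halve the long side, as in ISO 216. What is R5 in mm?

Let R0's short side be w mm. w · w√2 = 1.58 m² = 1,580,000 mm², so w ≈ 1057.0 mm and w√2 ≈ 1494.8 mm → R0 = 1057 × 1495 mm.
R1: ⌊1495/2⌋ × 1057 = 747 × 1057 mm
R2: ⌊1057/2⌋ × 747 = 528 × 747 mm
R3: ⌊747/2⌋ × 528 = 373 × 528 mm
R4: ⌊528/2⌋ × 373 = 264 × 373 mm
R5: ⌊373/2⌋ × 264 = 186 × 264 mm

186 × 264 mm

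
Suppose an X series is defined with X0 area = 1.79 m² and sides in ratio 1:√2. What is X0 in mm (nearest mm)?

Let the short side be w mm. Then w · w√2 = 1.79 m² = 1,790,000 mm².
w² = 1,790,000/√2, so w ≈ 1125.0 mm; long side = w√2 ≈ 1591.1 mm.

1125 × 1591 mm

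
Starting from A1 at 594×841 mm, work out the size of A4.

210 × 297 mm

A2: ⌊841/2⌋ × 594 = 420 × 594 mm
A3: ⌊594/2⌋ × 420 = 297 × 420 mm
A4: ⌊420/2⌋ × 297 = 210 × 297 mm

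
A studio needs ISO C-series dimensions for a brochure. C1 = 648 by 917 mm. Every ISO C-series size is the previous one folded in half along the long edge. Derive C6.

114 × 162 mm

C2: ⌊917/2⌋ × 648 = 458 × 648 mm
C3: ⌊648/2⌋ × 458 = 324 × 458 mm
C4: ⌊458/2⌋ × 324 = 229 × 324 mm
C5: ⌊324/2⌋ × 229 = 162 × 229 mm
C6: ⌊229/2⌋ × 162 = 114 × 162 mm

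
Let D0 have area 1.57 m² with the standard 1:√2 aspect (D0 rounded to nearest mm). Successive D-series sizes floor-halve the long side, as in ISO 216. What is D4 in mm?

263 × 372 mm

Let D0's short side be w mm. w · w√2 = 1.57 m² = 1,570,000 mm², so w ≈ 1053.6 mm and w√2 ≈ 1490.1 mm → D0 = 1054 × 1490 mm.
D1: ⌊1490/2⌋ × 1054 = 745 × 1054 mm
D2: ⌊1054/2⌋ × 745 = 527 × 745 mm
D3: ⌊745/2⌋ × 527 = 372 × 527 mm
D4: ⌊527/2⌋ × 372 = 263 × 372 mm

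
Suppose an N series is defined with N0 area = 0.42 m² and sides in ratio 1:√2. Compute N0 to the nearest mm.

545 × 771 mm

Let the short side be w mm. Then w · w√2 = 0.42 m² = 420,000 mm².
w² = 420,000/√2, so w ≈ 545.0 mm; long side = w√2 ≈ 770.7 mm.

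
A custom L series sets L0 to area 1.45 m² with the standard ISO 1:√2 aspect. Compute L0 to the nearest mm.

1013 × 1432 mm

Let the short side be w mm. Then w · w√2 = 1.45 m² = 1,450,000 mm².
w² = 1,450,000/√2, so w ≈ 1012.6 mm; long side = w√2 ≈ 1432.0 mm.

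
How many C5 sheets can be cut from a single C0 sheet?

C0 = 917 × 1297 mm; C5 = 162 × 229 mm.
Each halving step doubles the count; 5 steps from C0 to C5.
2^5 = 32.

32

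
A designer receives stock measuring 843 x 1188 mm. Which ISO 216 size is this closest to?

Aspect ratio 1188/843 ≈ 1.409 — close to the ISO √2 ≈ 1.414.
In the A-series (A0 area = 1 m²): A0 = 841 × 1189 mm.
Off by 3 mm total — nearest standard size.

A0 (841 × 1189 mm)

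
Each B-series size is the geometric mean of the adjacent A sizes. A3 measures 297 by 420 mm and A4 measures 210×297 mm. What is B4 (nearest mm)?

Short side: √(297 · 210) = √62370 ≈ 249.7 → 250 mm
Long side: √(420 · 297) = √124740 ≈ 353.2 → 353 mm

250 × 353 mm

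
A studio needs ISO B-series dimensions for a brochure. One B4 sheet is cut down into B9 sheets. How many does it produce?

Each ISO step halves the sheet: 1 × B4 → 2 × B5 → 4 × B6 → 8 × B7 → …
From B4 to B9 is 5 halving steps: 2^5 = 32.

32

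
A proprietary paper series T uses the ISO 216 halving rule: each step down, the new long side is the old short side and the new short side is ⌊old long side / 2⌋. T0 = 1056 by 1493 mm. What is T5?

T1 = 746 × 1056 mm (from T0 by 1 halving).
T2: ⌊1056/2⌋ × 746 = 528 × 746 mm
T3: ⌊746/2⌋ × 528 = 373 × 528 mm
T4: ⌊528/2⌋ × 373 = 264 × 373 mm
T5: ⌊373/2⌋ × 264 = 186 × 264 mm

186 × 264 mm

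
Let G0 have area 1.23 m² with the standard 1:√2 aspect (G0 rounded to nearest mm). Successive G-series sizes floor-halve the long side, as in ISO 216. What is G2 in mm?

466 × 659 mm

Let G0's short side be w mm. w · w√2 = 1.23 m² = 1,230,000 mm², so w ≈ 932.6 mm and w√2 ≈ 1318.9 mm → G0 = 933 × 1319 mm.
G1: ⌊1319/2⌋ × 933 = 659 × 933 mm
G2: ⌊933/2⌋ × 659 = 466 × 659 mm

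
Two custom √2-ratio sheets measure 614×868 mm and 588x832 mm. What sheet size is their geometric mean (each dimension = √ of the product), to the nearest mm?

Short side: √(614 · 588) = √361032 ≈ 600.9 → 601 mm
Long side: √(868 · 832) = √722176 ≈ 849.8 → 850 mm

601 × 850 mm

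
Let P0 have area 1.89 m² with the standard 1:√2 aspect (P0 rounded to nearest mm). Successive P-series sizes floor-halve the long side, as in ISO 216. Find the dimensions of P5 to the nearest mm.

Let P0's short side be w mm. w · w√2 = 1.89 m² = 1,890,000 mm², so w ≈ 1156.0 mm and w√2 ≈ 1634.9 mm → P0 = 1156 × 1635 mm.
P1: ⌊1635/2⌋ × 1156 = 817 × 1156 mm
P2: ⌊1156/2⌋ × 817 = 578 × 817 mm
P3: ⌊817/2⌋ × 578 = 408 × 578 mm
P4: ⌊578/2⌋ × 408 = 289 × 408 mm
P5: ⌊408/2⌋ × 289 = 204 × 289 mm

204 × 289 mm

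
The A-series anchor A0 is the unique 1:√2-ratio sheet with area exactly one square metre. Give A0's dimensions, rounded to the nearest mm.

Let the short side be w mm. Then the long side is w√2 and w · w√2 = 10⁶ mm².
w² = 10⁶/√2, so w = 1000 / 2^(1/4) ≈ 840.9 mm; long side = 1000 · 2^(1/4) ≈ 1189.2 mm.

841 × 1189 mm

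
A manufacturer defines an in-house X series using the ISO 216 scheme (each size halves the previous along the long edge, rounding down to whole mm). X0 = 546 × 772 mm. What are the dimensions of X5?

96 × 136 mm

X1: ⌊772/2⌋ × 546 = 386 × 546 mm
X2: ⌊546/2⌋ × 386 = 273 × 386 mm
X3: ⌊386/2⌋ × 273 = 193 × 273 mm
X4: ⌊273/2⌋ × 193 = 136 × 193 mm
X5: ⌊193/2⌋ × 136 = 96 × 136 mm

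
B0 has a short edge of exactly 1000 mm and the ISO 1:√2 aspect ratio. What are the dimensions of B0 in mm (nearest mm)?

1000 × 1414 mm

Short side = 1000 mm; long side = 1000√2 ≈ 1414.2 mm.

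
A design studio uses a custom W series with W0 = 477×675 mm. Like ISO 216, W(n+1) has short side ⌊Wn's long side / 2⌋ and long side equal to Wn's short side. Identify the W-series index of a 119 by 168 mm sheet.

W4

W0: 477 × 675 mm
W1: 337 × 477 mm
W2: 238 × 337 mm
W3: 168 × 238 mm
W4: 119 × 168 mm
W5: 84 × 119 mm
→ matches W4.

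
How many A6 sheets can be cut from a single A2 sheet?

Each ISO step halves the sheet: 1 × A2 → 2 × A3 → 4 × A4 → 8 × A5 → …
From A2 to A6 is 4 halving steps: 2^4 = 16.

16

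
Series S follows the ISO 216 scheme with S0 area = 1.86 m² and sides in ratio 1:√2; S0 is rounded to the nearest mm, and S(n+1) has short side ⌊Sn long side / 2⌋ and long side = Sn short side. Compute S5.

202 × 286 mm

Let S0's short side be w mm. w · w√2 = 1.86 m² = 1,860,000 mm², so w ≈ 1146.8 mm and w√2 ≈ 1621.9 mm → S0 = 1147 × 1622 mm.
S1: ⌊1622/2⌋ × 1147 = 811 × 1147 mm
S2: ⌊1147/2⌋ × 811 = 573 × 811 mm
S3: ⌊811/2⌋ × 573 = 405 × 573 mm
S4: ⌊573/2⌋ × 405 = 286 × 405 mm
S5: ⌊405/2⌋ × 286 = 202 × 286 mm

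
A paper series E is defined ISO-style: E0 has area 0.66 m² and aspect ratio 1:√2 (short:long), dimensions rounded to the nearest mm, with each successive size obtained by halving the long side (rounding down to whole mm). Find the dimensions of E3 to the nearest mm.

241 × 341 mm

Let E0's short side be w mm. w · w√2 = 0.66 m² = 660,000 mm², so w ≈ 683.1 mm and w√2 ≈ 966.1 mm → E0 = 683 × 966 mm.
E1: ⌊966/2⌋ × 683 = 483 × 683 mm
E2: ⌊683/2⌋ × 483 = 341 × 483 mm
E3: ⌊483/2⌋ × 341 = 241 × 341 mm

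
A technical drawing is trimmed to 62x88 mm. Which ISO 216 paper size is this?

Aspect ratio 88/62 ≈ 1.419 — close to the ISO √2 ≈ 1.414.
In the B-series (B0 = 1000 × 1414 mm): B8 = 62 × 88 mm.

B8 (62 × 88 mm)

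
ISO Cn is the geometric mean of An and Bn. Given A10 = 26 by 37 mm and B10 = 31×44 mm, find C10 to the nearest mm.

28 × 40 mm

Short side: √(26 · 31) = √806 ≈ 28.4 → 28 mm
Long side: √(37 · 44) = √1628 ≈ 40.3 → 40 mm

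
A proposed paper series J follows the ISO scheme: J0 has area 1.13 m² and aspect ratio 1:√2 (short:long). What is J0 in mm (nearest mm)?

Let the short side be w mm. Then w · w√2 = 1.13 m² = 1,130,000 mm².
w² = 1,130,000/√2, so w ≈ 893.9 mm; long side = w√2 ≈ 1264.1 mm.

894 × 1264 mm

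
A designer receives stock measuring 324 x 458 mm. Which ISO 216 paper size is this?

C3 (324 × 458 mm)

Aspect ratio 458/324 ≈ 1.414 — close to the ISO √2 ≈ 1.414.
In the C-series (envelope sizes, between A and B): C3 = 324 × 458 mm.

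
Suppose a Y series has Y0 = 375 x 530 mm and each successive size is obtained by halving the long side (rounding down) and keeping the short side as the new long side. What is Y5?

66 × 93 mm

Y1 = 265 × 375 mm (from Y0 by 1 halving).
Y2: ⌊375/2⌋ × 265 = 187 × 265 mm
Y3: ⌊265/2⌋ × 187 = 132 × 187 mm
Y4: ⌊187/2⌋ × 132 = 93 × 132 mm
Y5: ⌊132/2⌋ × 93 = 66 × 93 mm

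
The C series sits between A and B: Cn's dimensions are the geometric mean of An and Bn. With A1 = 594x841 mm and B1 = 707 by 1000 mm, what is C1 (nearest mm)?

Short side: √(594 · 707) = √419958 ≈ 648.0 → 648 mm
Long side: √(841 · 1000) = √841000 ≈ 917.1 → 917 mm

648 × 917 mm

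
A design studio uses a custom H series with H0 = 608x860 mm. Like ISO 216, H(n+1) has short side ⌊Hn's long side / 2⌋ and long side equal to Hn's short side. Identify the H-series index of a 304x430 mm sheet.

H0: 608 × 860 mm
H1: 430 × 608 mm
H2: 304 × 430 mm
H3: 215 × 304 mm
→ matches H2.

H2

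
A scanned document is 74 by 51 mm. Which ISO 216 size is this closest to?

A8 (52 × 74 mm)

Aspect ratio 74/51 ≈ 1.451 (ISO target is √2 ≈ 1.414).
In the A-series (A0 area = 1 m²): A8 = 52 × 74 mm.
Off by 1 mm total — nearest standard size.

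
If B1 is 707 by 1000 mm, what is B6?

125 × 176 mm

B2: ⌊1000/2⌋ × 707 = 500 × 707 mm
B3: ⌊707/2⌋ × 500 = 353 × 500 mm
B4: ⌊500/2⌋ × 353 = 250 × 353 mm
B5: ⌊353/2⌋ × 250 = 176 × 250 mm
B6: ⌊250/2⌋ × 176 = 125 × 176 mm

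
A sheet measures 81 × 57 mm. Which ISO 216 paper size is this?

C8 (57 × 81 mm)

Aspect ratio 81/57 ≈ 1.421 — close to the ISO √2 ≈ 1.414.
In the C-series (envelope sizes, between A and B): C8 = 57 × 81 mm.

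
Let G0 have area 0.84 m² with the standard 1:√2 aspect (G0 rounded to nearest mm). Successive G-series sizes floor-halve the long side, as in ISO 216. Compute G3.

272 × 385 mm

Let G0's short side be w mm. w · w√2 = 0.84 m² = 840,000 mm², so w ≈ 770.7 mm and w√2 ≈ 1089.9 mm → G0 = 771 × 1090 mm.
G1: ⌊1090/2⌋ × 771 = 545 × 771 mm
G2: ⌊771/2⌋ × 545 = 385 × 545 mm
G3: ⌊545/2⌋ × 385 = 272 × 385 mm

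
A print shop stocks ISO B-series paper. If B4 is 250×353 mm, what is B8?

B5: ⌊353/2⌋ × 250 = 176 × 250 mm
B6: ⌊250/2⌋ × 176 = 125 × 176 mm
B7: ⌊176/2⌋ × 125 = 88 × 125 mm
B8: ⌊125/2⌋ × 88 = 62 × 88 mm

62 × 88 mm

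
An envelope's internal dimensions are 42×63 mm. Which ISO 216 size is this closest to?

B9 (44 × 62 mm)

Aspect ratio 63/42 ≈ 1.500 (ISO target is √2 ≈ 1.414).
In the B-series (B0 = 1000 × 1414 mm): B9 = 44 × 62 mm.
Off by 3 mm total — nearest standard size.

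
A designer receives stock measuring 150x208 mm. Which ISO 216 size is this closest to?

Aspect ratio 208/150 ≈ 1.387 (ISO target is √2 ≈ 1.414).
In the A-series (A0 area = 1 m²): A5 = 148 × 210 mm.
Off by 4 mm total — nearest standard size.

A5 (148 × 210 mm)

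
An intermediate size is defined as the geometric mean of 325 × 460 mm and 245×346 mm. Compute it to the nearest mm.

Short side: √(325 · 245) = √79625 ≈ 282.2 → 282 mm
Long side: √(460 · 346) = √159160 ≈ 398.9 → 399 mm

282 × 399 mm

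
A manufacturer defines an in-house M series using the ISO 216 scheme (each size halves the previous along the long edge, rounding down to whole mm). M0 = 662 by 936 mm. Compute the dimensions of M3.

M1: ⌊936/2⌋ × 662 = 468 × 662 mm
M2: ⌊662/2⌋ × 468 = 331 × 468 mm
M3: ⌊468/2⌋ × 331 = 234 × 331 mm

234 × 331 mm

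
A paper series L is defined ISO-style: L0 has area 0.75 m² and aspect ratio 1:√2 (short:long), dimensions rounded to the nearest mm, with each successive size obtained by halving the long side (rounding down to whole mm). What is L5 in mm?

128 × 182 mm

Let L0's short side be w mm. w · w√2 = 0.75 m² = 750,000 mm², so w ≈ 728.2 mm and w√2 ≈ 1029.9 mm → L0 = 728 × 1030 mm.
L1: ⌊1030/2⌋ × 728 = 515 × 728 mm
L2: ⌊728/2⌋ × 515 = 364 × 515 mm
L3: ⌊515/2⌋ × 364 = 257 × 364 mm
L4: ⌊364/2⌋ × 257 = 182 × 257 mm
L5: ⌊257/2⌋ × 182 = 128 × 182 mm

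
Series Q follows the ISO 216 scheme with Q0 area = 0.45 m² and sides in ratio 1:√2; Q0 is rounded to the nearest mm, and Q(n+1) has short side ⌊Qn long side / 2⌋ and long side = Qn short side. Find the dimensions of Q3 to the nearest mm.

199 × 282 mm

Let Q0's short side be w mm. w · w√2 = 0.45 m² = 450,000 mm², so w ≈ 564.1 mm and w√2 ≈ 797.7 mm → Q0 = 564 × 798 mm.
Q1: ⌊798/2⌋ × 564 = 399 × 564 mm
Q2: ⌊564/2⌋ × 399 = 282 × 399 mm
Q3: ⌊399/2⌋ × 282 = 199 × 282 mm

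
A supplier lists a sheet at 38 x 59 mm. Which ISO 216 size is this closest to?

Aspect ratio 59/38 ≈ 1.553 (ISO target is √2 ≈ 1.414).
In the C-series (envelope sizes, between A and B): C9 = 40 × 57 mm.
Off by 4 mm total — nearest standard size.

C9 (40 × 57 mm)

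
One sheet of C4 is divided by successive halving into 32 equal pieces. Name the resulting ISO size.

C9

32 = 2^5, so 5 halving steps.
C4 → C5 → … → C9 after 5 steps.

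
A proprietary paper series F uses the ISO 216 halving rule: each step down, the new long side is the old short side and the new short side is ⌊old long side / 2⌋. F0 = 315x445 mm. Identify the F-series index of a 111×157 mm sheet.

F0: 315 × 445 mm
F1: 222 × 315 mm
F2: 157 × 222 mm
F3: 111 × 157 mm
F4: 78 × 111 mm
→ matches F3.

F3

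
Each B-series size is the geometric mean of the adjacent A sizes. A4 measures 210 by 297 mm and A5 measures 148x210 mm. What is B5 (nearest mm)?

176 × 250 mm

Short side: √(210 · 148) = √31080 ≈ 176.3 → 176 mm
Long side: √(297 · 210) = √62370 ≈ 249.7 → 250 mm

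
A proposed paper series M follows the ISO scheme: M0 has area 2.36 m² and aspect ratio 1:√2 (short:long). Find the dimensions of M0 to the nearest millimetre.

Let the short side be w mm. Then w · w√2 = 2.36 m² = 2,360,000 mm².
w² = 2,360,000/√2, so w ≈ 1291.8 mm; long side = w√2 ≈ 1826.9 mm.

1292 × 1827 mm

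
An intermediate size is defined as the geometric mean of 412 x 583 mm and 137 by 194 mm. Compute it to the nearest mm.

Short side: √(412 · 137) = √56444 ≈ 237.6 → 238 mm
Long side: √(583 · 194) = √113102 ≈ 336.3 → 336 mm

238 × 336 mm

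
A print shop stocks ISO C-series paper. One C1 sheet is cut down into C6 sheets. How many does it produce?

C1 = 648 × 917 mm; C6 = 114 × 162 mm.
Each halving step doubles the count; 5 steps from C1 to C6.
2^5 = 32.

32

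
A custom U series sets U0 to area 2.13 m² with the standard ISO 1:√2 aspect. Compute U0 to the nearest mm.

1227 × 1736 mm

Let the short side be w mm. Then w · w√2 = 2.13 m² = 2,130,000 mm².
w² = 2,130,000/√2, so w ≈ 1227.2 mm; long side = w√2 ≈ 1735.6 mm.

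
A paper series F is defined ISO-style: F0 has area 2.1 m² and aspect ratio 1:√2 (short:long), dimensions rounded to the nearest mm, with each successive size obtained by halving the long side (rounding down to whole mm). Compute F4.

Let F0's short side be w mm. w · w√2 = 2.1 m² = 2,100,000 mm², so w ≈ 1218.6 mm and w√2 ≈ 1723.3 mm → F0 = 1219 × 1723 mm.
F1: ⌊1723/2⌋ × 1219 = 861 × 1219 mm
F2: ⌊1219/2⌋ × 861 = 609 × 861 mm
F3: ⌊861/2⌋ × 609 = 430 × 609 mm
F4: ⌊609/2⌋ × 430 = 304 × 430 mm

304 × 430 mm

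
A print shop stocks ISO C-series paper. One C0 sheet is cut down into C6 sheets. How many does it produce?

C0 = 917 × 1297 mm; C6 = 114 × 162 mm.
Each halving step doubles the count; 6 steps from C0 to C6.
2^6 = 64.

64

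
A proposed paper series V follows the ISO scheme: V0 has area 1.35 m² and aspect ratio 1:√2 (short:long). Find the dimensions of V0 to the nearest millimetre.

Let the short side be w mm. Then w · w√2 = 1.35 m² = 1,350,000 mm².
w² = 1,350,000/√2, so w ≈ 977.0 mm; long side = w√2 ≈ 1381.7 mm.

977 × 1382 mm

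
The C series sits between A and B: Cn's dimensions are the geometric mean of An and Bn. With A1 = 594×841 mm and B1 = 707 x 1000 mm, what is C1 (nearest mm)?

648 × 917 mm

Short side: √(594 · 707) = √419958 ≈ 648.0 → 648 mm
Long side: √(841 · 1000) = √841000 ≈ 917.1 → 917 mm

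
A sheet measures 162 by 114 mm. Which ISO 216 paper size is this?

C6 (114 × 162 mm)

Aspect ratio 162/114 ≈ 1.421 — close to the ISO √2 ≈ 1.414.
In the C-series (envelope sizes, between A and B): C6 = 114 × 162 mm.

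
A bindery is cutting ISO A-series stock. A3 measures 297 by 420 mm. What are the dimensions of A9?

37 × 52 mm

A4: ⌊420/2⌋ × 297 = 210 × 297 mm
A5: ⌊297/2⌋ × 210 = 148 × 210 mm
A6: ⌊210/2⌋ × 148 = 105 × 148 mm
A7: ⌊148/2⌋ × 105 = 74 × 105 mm
A8: ⌊105/2⌋ × 74 = 52 × 74 mm
A9: ⌊74/2⌋ × 52 = 37 × 52 mm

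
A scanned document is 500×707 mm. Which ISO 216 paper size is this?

B2 (500 × 707 mm)

Aspect ratio 707/500 ≈ 1.414 — close to the ISO √2 ≈ 1.414.
In the B-series (B0 = 1000 × 1414 mm): B2 = 500 × 707 mm.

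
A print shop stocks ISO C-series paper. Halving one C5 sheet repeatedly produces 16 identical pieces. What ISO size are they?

C9

16 = 2^4, so 4 halving steps.
C5 → C6 → … → C9 after 4 steps.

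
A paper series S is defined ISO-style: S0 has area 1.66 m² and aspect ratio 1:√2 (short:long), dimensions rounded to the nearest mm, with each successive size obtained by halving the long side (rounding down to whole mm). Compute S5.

191 × 270 mm

Let S0's short side be w mm. w · w√2 = 1.66 m² = 1,660,000 mm², so w ≈ 1083.4 mm and w√2 ≈ 1532.2 mm → S0 = 1083 × 1532 mm.
S1: ⌊1532/2⌋ × 1083 = 766 × 1083 mm
S2: ⌊1083/2⌋ × 766 = 541 × 766 mm
S3: ⌊766/2⌋ × 541 = 383 × 541 mm
S4: ⌊541/2⌋ × 383 = 270 × 383 mm
S5: ⌊383/2⌋ × 270 = 191 × 270 mm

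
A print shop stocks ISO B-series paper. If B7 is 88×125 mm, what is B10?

31 × 44 mm

B8: ⌊125/2⌋ × 88 = 62 × 88 mm
B9: ⌊88/2⌋ × 62 = 44 × 62 mm
B10: ⌊62/2⌋ × 44 = 31 × 44 mm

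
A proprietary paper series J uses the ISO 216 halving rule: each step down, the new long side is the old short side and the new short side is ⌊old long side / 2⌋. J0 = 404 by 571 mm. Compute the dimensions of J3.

J1: ⌊571/2⌋ × 404 = 285 × 404 mm
J2: ⌊404/2⌋ × 285 = 202 × 285 mm
J3: ⌊285/2⌋ × 202 = 142 × 202 mm

142 × 202 mm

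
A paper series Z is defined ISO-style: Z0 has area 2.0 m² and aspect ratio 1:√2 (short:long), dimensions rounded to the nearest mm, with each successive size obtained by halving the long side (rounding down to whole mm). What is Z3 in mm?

420 × 594 mm

Let Z0's short side be w mm. w · w√2 = 2.0 m² = 2,000,000 mm², so w ≈ 1189.2 mm and w√2 ≈ 1681.8 mm → Z0 = 1189 × 1682 mm.
Z1: ⌊1682/2⌋ × 1189 = 841 × 1189 mm
Z2: ⌊1189/2⌋ × 841 = 594 × 841 mm
Z3: ⌊841/2⌋ × 594 = 420 × 594 mm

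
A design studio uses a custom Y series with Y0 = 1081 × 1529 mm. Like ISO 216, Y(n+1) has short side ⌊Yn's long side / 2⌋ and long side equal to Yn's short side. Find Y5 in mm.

Y1 = 764 × 1081 mm (from Y0 by 1 halving).
Y2: ⌊1081/2⌋ × 764 = 540 × 764 mm
Y3: ⌊764/2⌋ × 540 = 382 × 540 mm
Y4: ⌊540/2⌋ × 382 = 270 × 382 mm
Y5: ⌊382/2⌋ × 270 = 191 × 270 mm

191 × 270 mm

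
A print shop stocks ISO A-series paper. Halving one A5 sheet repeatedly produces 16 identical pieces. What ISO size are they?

A9

16 = 2^4, so 4 halving steps.
A5 → A6 → … → A9 after 4 steps.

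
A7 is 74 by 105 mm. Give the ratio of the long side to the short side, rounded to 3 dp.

1.419

105 / 74 = 1.419
ISO 216 targets √2 ≈ 1.414; the +0.005 deviation is from mm rounding.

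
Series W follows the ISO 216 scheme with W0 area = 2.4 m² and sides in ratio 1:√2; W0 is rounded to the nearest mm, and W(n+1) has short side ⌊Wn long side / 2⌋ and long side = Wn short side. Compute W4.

Let W0's short side be w mm. w · w√2 = 2.4 m² = 2,400,000 mm², so w ≈ 1302.7 mm and w√2 ≈ 1842.3 mm → W0 = 1303 × 1842 mm.
W1: ⌊1842/2⌋ × 1303 = 921 × 1303 mm
W2: ⌊1303/2⌋ × 921 = 651 × 921 mm
W3: ⌊921/2⌋ × 651 = 460 × 651 mm
W4: ⌊651/2⌋ × 460 = 325 × 460 mm

325 × 460 mm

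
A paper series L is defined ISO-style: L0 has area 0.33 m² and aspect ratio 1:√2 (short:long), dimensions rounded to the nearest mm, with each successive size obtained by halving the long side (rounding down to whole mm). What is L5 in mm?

Let L0's short side be w mm. w · w√2 = 0.33 m² = 330,000 mm², so w ≈ 483.1 mm and w√2 ≈ 683.1 mm → L0 = 483 × 683 mm.
L1: ⌊683/2⌋ × 483 = 341 × 483 mm
L2: ⌊483/2⌋ × 341 = 241 × 341 mm
L3: ⌊341/2⌋ × 241 = 170 × 241 mm
L4: ⌊241/2⌋ × 170 = 120 × 170 mm
L5: ⌊170/2⌋ × 120 = 85 × 120 mm

85 × 120 mm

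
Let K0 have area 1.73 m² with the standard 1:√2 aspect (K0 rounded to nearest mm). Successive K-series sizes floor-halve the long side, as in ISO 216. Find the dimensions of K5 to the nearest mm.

Let K0's short side be w mm. w · w√2 = 1.73 m² = 1,730,000 mm², so w ≈ 1106.0 mm and w√2 ≈ 1564.2 mm → K0 = 1106 × 1564 mm.
K1: ⌊1564/2⌋ × 1106 = 782 × 1106 mm
K2: ⌊1106/2⌋ × 782 = 553 × 782 mm
K3: ⌊782/2⌋ × 553 = 391 × 553 mm
K4: ⌊553/2⌋ × 391 = 276 × 391 mm
K5: ⌊391/2⌋ × 276 = 195 × 276 mm

195 × 276 mm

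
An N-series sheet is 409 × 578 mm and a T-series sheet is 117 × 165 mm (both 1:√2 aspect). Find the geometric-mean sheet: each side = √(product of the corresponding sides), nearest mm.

Short side: √(409 · 117) = √47853 ≈ 218.8 → 219 mm
Long side: √(578 · 165) = √95370 ≈ 308.8 → 309 mm

219 × 309 mm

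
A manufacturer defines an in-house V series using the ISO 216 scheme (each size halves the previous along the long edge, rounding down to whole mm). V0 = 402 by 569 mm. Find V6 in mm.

50 × 71 mm

V1: ⌊569/2⌋ × 402 = 284 × 402 mm
V2: ⌊402/2⌋ × 284 = 201 × 284 mm
V3: ⌊284/2⌋ × 201 = 142 × 201 mm
V4: ⌊201/2⌋ × 142 = 100 × 142 mm
V5: ⌊142/2⌋ × 100 = 71 × 100 mm
V6: ⌊100/2⌋ × 71 = 50 × 71 mm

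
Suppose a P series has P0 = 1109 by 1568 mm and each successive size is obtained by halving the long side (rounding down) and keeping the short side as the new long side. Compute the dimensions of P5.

196 × 277 mm

P1: ⌊1568/2⌋ × 1109 = 784 × 1109 mm
P2: ⌊1109/2⌋ × 784 = 554 × 784 mm
P3: ⌊784/2⌋ × 554 = 392 × 554 mm
P4: ⌊554/2⌋ × 392 = 277 × 392 mm
P5: ⌊392/2⌋ × 277 = 196 × 277 mm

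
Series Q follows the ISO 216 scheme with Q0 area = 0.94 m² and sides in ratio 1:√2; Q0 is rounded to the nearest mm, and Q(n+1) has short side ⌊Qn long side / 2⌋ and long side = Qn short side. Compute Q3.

Let Q0's short side be w mm. w · w√2 = 0.94 m² = 940,000 mm², so w ≈ 815.3 mm and w√2 ≈ 1153.0 mm → Q0 = 815 × 1153 mm.
Q1: ⌊1153/2⌋ × 815 = 576 × 815 mm
Q2: ⌊815/2⌋ × 576 = 407 × 576 mm
Q3: ⌊576/2⌋ × 407 = 288 × 407 mm

288 × 407 mm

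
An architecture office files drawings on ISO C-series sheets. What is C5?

162 × 229 mm

C0 = 917 × 1297 mm (C0 is the geometric mean of A0 and B0, aspect 1:√2).
C1: ⌊1297/2⌋ × 917 = 648 × 917 mm
C2: ⌊917/2⌋ × 648 = 458 × 648 mm
C3: ⌊648/2⌋ × 458 = 324 × 458 mm
C4: ⌊458/2⌋ × 324 = 229 × 324 mm
C5: ⌊324/2⌋ × 229 = 162 × 229 mm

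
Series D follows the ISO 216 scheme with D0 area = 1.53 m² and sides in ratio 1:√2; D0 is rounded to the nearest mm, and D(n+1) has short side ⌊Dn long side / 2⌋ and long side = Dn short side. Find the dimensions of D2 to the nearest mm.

520 × 735 mm

Let D0's short side be w mm. w · w√2 = 1.53 m² = 1,530,000 mm², so w ≈ 1040.1 mm and w√2 ≈ 1471.0 mm → D0 = 1040 × 1471 mm.
D1: ⌊1471/2⌋ × 1040 = 735 × 1040 mm
D2: ⌊1040/2⌋ × 735 = 520 × 735 mm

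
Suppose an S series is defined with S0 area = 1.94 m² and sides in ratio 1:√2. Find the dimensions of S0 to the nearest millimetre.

Let the short side be w mm. Then w · w√2 = 1.94 m² = 1,940,000 mm².
w² = 1,940,000/√2, so w ≈ 1171.2 mm; long side = w√2 ≈ 1656.4 mm.

1171 × 1656 mm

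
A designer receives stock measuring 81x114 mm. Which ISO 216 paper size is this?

C7 (81 × 114 mm)

Aspect ratio 114/81 ≈ 1.407 — close to the ISO √2 ≈ 1.414.
In the C-series (envelope sizes, between A and B): C7 = 81 × 114 mm.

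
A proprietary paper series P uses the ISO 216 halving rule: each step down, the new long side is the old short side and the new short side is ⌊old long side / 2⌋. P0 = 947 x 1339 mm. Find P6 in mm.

118 × 167 mm

P1 = 669 × 947 mm (from P0 by 1 halving).
P2: ⌊947/2⌋ × 669 = 473 × 669 mm
P3: ⌊669/2⌋ × 473 = 334 × 473 mm
P4: ⌊473/2⌋ × 334 = 236 × 334 mm
P5: ⌊334/2⌋ × 236 = 167 × 236 mm
P6: ⌊236/2⌋ × 167 = 118 × 167 mm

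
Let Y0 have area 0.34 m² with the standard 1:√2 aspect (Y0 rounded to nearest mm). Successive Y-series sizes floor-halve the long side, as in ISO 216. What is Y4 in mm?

Let Y0's short side be w mm. w · w√2 = 0.34 m² = 340,000 mm², so w ≈ 490.3 mm and w√2 ≈ 693.4 mm → Y0 = 490 × 693 mm.
Y1: ⌊693/2⌋ × 490 = 346 × 490 mm
Y2: ⌊490/2⌋ × 346 = 245 × 346 mm
Y3: ⌊346/2⌋ × 245 = 173 × 245 mm
Y4: ⌊245/2⌋ × 173 = 122 × 173 mm

122 × 173 mm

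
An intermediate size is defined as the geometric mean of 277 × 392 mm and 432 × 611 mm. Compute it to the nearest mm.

Short side: √(277 · 432) = √119664 ≈ 345.9 → 346 mm
Long side: √(392 · 611) = √239512 ≈ 489.4 → 489 mm

346 × 489 mm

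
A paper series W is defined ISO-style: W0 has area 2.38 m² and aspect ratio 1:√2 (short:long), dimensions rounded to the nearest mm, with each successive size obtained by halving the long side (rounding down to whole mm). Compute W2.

Let W0's short side be w mm. w · w√2 = 2.38 m² = 2,380,000 mm², so w ≈ 1297.3 mm and w√2 ≈ 1834.6 mm → W0 = 1297 × 1835 mm.
W1: ⌊1835/2⌋ × 1297 = 917 × 1297 mm
W2: ⌊1297/2⌋ × 917 = 648 × 917 mm

648 × 917 mm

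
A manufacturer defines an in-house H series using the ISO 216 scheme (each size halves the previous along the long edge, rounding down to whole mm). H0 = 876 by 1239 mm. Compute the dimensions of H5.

H1: ⌊1239/2⌋ × 876 = 619 × 876 mm
H2: ⌊876/2⌋ × 619 = 438 × 619 mm
H3: ⌊619/2⌋ × 438 = 309 × 438 mm
H4: ⌊438/2⌋ × 309 = 219 × 309 mm
H5: ⌊309/2⌋ × 219 = 154 × 219 mm

154 × 219 mm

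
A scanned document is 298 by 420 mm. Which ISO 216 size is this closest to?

Aspect ratio 420/298 ≈ 1.409 — close to the ISO √2 ≈ 1.414.
In the A-series (A0 area = 1 m²): A3 = 297 × 420 mm.
Off by 1 mm total — nearest standard size.

A3 (297 × 420 mm)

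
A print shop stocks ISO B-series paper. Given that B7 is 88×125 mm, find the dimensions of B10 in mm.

31 × 44 mm

B8: ⌊125/2⌋ × 88 = 62 × 88 mm
B9: ⌊88/2⌋ × 62 = 44 × 62 mm
B10: ⌊62/2⌋ × 44 = 31 × 44 mm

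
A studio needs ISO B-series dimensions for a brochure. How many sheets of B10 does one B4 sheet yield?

64

Each ISO step halves the sheet: 1 × B4 → 2 × B5 → 4 × B6 → 8 × B7 → …
From B4 to B10 is 6 halving steps: 2^6 = 64.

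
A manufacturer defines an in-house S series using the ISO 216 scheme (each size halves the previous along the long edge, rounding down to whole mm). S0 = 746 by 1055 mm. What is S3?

S1 = 527 × 746 mm (from S0 by 1 halving).
S2: ⌊746/2⌋ × 527 = 373 × 527 mm
S3: ⌊527/2⌋ × 373 = 263 × 373 mm

263 × 373 mm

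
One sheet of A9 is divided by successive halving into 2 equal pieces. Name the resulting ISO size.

A10

2 = 2^1, so 1 halving step.
A9 → A10 → … → A10 after 1 step.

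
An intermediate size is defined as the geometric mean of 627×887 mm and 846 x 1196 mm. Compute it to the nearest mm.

Short side: √(627 · 846) = √530442 ≈ 728.3 → 728 mm
Long side: √(887 · 1196) = √1060852 ≈ 1030.0 → 1030 mm

728 × 1030 mm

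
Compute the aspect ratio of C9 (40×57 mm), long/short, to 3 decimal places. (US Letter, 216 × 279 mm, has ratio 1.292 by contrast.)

1.425

57 / 40 = 1.425
ISO 216 targets √2 ≈ 1.414; the +0.011 deviation is from mm rounding.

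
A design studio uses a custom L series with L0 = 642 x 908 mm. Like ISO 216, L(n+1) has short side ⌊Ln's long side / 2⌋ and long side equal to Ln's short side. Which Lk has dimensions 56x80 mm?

L7

L0: 642 × 908 mm
L1: 454 × 642 mm
L2: 321 × 454 mm
L3: 227 × 321 mm
L4: 160 × 227 mm
L5: 113 × 160 mm
L6: 80 × 113 mm
L7: 56 × 80 mm
L8: 40 × 56 mm
→ matches L7.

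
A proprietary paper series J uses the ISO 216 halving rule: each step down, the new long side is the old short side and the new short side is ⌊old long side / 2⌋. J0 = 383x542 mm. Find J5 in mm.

67 × 95 mm

J1: ⌊542/2⌋ × 383 = 271 × 383 mm
J2: ⌊383/2⌋ × 271 = 191 × 271 mm
J3: ⌊271/2⌋ × 191 = 135 × 191 mm
J4: ⌊191/2⌋ × 135 = 95 × 135 mm
J5: ⌊135/2⌋ × 95 = 67 × 95 mm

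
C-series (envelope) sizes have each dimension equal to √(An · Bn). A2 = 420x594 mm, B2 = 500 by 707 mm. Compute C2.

Short side: √(420 · 500) = √210000 ≈ 458.3 → 458 mm
Long side: √(594 · 707) = √419958 ≈ 648.0 → 648 mm

458 × 648 mm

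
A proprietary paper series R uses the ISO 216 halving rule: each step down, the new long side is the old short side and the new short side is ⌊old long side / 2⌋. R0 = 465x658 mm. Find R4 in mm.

116 × 164 mm

R1: ⌊658/2⌋ × 465 = 329 × 465 mm
R2: ⌊465/2⌋ × 329 = 232 × 329 mm
R3: ⌊329/2⌋ × 232 = 164 × 232 mm
R4: ⌊232/2⌋ × 164 = 116 × 164 mm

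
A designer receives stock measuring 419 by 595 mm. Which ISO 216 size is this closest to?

A2 (420 × 594 mm)

Aspect ratio 595/419 ≈ 1.420 — close to the ISO √2 ≈ 1.414.
In the A-series (A0 area = 1 m²): A2 = 420 × 594 mm.
Off by 2 mm total — nearest standard size.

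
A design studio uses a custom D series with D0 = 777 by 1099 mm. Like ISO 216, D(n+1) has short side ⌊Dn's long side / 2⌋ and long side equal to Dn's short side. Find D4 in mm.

D1: ⌊1099/2⌋ × 777 = 549 × 777 mm
D2: ⌊777/2⌋ × 549 = 388 × 549 mm
D3: ⌊549/2⌋ × 388 = 274 × 388 mm
D4: ⌊388/2⌋ × 274 = 194 × 274 mm

194 × 274 mm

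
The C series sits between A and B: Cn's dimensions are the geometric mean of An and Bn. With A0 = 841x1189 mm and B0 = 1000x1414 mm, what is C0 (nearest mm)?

917 × 1297 mm

Short side: √(841 · 1000) = √841000 ≈ 917.1 → 917 mm
Long side: √(1189 · 1414) = √1681246 ≈ 1296.6 → 1297 mm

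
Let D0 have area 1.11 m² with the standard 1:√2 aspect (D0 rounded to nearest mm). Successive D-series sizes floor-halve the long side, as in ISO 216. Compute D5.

156 × 221 mm

Let D0's short side be w mm. w · w√2 = 1.11 m² = 1,110,000 mm², so w ≈ 885.9 mm and w√2 ≈ 1252.9 mm → D0 = 886 × 1253 mm.
D1: ⌊1253/2⌋ × 886 = 626 × 886 mm
D2: ⌊886/2⌋ × 626 = 443 × 626 mm
D3: ⌊626/2⌋ × 443 = 313 × 443 mm
D4: ⌊443/2⌋ × 313 = 221 × 313 mm
D5: ⌊313/2⌋ × 221 = 156 × 221 mm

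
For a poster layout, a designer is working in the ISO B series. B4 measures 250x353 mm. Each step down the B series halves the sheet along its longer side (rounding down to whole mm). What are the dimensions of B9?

44 × 62 mm

B5: ⌊353/2⌋ × 250 = 176 × 250 mm
B6: ⌊250/2⌋ × 176 = 125 × 176 mm
B7: ⌊176/2⌋ × 125 = 88 × 125 mm
B8: ⌊125/2⌋ × 88 = 62 × 88 mm
B9: ⌊88/2⌋ × 62 = 44 × 62 mm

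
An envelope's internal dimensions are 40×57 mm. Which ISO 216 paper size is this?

Aspect ratio 57/40 ≈ 1.425 — close to the ISO √2 ≈ 1.414.
In the C-series (envelope sizes, between A and B): C9 = 40 × 57 mm.

C9 (40 × 57 mm)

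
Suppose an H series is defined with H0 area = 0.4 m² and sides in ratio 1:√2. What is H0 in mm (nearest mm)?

532 × 752 mm

Let the short side be w mm. Then w · w√2 = 0.4 m² = 400,000 mm².
w² = 400,000/√2, so w ≈ 531.8 mm; long side = w√2 ≈ 752.1 mm.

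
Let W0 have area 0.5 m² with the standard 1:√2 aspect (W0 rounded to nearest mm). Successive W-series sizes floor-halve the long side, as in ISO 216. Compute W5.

105 × 148 mm

Let W0's short side be w mm. w · w√2 = 0.5 m² = 500,000 mm², so w ≈ 594.6 mm and w√2 ≈ 840.9 mm → W0 = 595 × 841 mm.
W1: ⌊841/2⌋ × 595 = 420 × 595 mm
W2: ⌊595/2⌋ × 420 = 297 × 420 mm
W3: ⌊420/2⌋ × 297 = 210 × 297 mm
W4: ⌊297/2⌋ × 210 = 148 × 210 mm
W5: ⌊210/2⌋ × 148 = 105 × 148 mm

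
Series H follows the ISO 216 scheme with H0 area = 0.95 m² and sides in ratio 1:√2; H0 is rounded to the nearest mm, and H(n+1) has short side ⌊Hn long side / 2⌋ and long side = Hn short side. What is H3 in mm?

289 × 410 mm

Let H0's short side be w mm. w · w√2 = 0.95 m² = 950,000 mm², so w ≈ 819.6 mm and w√2 ≈ 1159.1 mm → H0 = 820 × 1159 mm.
H1: ⌊1159/2⌋ × 820 = 579 × 820 mm
H2: ⌊820/2⌋ × 579 = 410 × 579 mm
H3: ⌊579/2⌋ × 410 = 289 × 410 mm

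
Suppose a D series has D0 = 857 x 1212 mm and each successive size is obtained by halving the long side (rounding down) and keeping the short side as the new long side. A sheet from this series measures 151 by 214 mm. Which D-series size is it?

D5

D0: 857 × 1212 mm
D1: 606 × 857 mm
D2: 428 × 606 mm
D3: 303 × 428 mm
D4: 214 × 303 mm
D5: 151 × 214 mm
D6: 107 × 151 mm
→ matches D5.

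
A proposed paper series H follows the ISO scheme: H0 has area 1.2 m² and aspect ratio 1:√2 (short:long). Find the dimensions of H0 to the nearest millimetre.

921 × 1303 mm

Let the short side be w mm. Then w · w√2 = 1.2 m² = 1,200,000 mm².
w² = 1,200,000/√2, so w ≈ 921.2 mm; long side = w√2 ≈ 1302.7 mm.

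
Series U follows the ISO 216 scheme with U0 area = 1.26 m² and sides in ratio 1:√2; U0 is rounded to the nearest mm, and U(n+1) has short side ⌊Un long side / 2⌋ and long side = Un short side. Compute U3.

Let U0's short side be w mm. w · w√2 = 1.26 m² = 1,260,000 mm², so w ≈ 943.9 mm and w√2 ≈ 1334.9 mm → U0 = 944 × 1335 mm.
U1: ⌊1335/2⌋ × 944 = 667 × 944 mm
U2: ⌊944/2⌋ × 667 = 472 × 667 mm
U3: ⌊667/2⌋ × 472 = 333 × 472 mm

333 × 472 mm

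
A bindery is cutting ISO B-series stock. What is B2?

B0 = 1000 × 1414 mm (B0 has a 1000 mm short side, aspect 1:√2).
B1: ⌊1414/2⌋ × 1000 = 707 × 1000 mm
B2: ⌊1000/2⌋ × 707 = 500 × 707 mm

500 × 707 mm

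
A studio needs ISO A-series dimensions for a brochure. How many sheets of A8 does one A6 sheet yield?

4

A6 = 105 × 148 mm; A8 = 52 × 74 mm.
Each halving step doubles the count; 2 steps from A6 to A8.
2^2 = 4.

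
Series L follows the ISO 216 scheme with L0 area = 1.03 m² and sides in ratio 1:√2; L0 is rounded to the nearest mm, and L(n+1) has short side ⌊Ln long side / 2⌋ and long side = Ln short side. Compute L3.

301 × 426 mm

Let L0's short side be w mm. w · w√2 = 1.03 m² = 1,030,000 mm², so w ≈ 853.4 mm and w√2 ≈ 1206.9 mm → L0 = 853 × 1207 mm.
L1: ⌊1207/2⌋ × 853 = 603 × 853 mm
L2: ⌊853/2⌋ × 603 = 426 × 603 mm
L3: ⌊603/2⌋ × 426 = 301 × 426 mm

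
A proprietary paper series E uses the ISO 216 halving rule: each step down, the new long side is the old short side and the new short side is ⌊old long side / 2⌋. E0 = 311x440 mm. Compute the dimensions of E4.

E1: ⌊440/2⌋ × 311 = 220 × 311 mm
E2: ⌊311/2⌋ × 220 = 155 × 220 mm
E3: ⌊220/2⌋ × 155 = 110 × 155 mm
E4: ⌊155/2⌋ × 110 = 77 × 110 mm

77 × 110 mm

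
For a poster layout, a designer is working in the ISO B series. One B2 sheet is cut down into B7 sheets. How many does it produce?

32

B2 = 500 × 707 mm; B7 = 88 × 125 mm.
Each halving step doubles the count; 5 steps from B2 to B7.
2^5 = 32.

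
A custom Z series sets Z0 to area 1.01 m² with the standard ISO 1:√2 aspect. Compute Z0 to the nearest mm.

845 × 1195 mm

Let the short side be w mm. Then w · w√2 = 1.01 m² = 1,010,000 mm².
w² = 1,010,000/√2, so w ≈ 845.1 mm; long side = w√2 ≈ 1195.1 mm.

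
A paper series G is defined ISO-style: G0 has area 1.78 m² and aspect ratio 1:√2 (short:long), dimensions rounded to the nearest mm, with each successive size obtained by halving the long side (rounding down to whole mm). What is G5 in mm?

198 × 280 mm

Let G0's short side be w mm. w · w√2 = 1.78 m² = 1,780,000 mm², so w ≈ 1121.9 mm and w√2 ≈ 1586.6 mm → G0 = 1122 × 1587 mm.
G1: ⌊1587/2⌋ × 1122 = 793 × 1122 mm
G2: ⌊1122/2⌋ × 793 = 561 × 793 mm
G3: ⌊793/2⌋ × 561 = 396 × 561 mm
G4: ⌊561/2⌋ × 396 = 280 × 396 mm
G5: ⌊396/2⌋ × 280 = 198 × 280 mm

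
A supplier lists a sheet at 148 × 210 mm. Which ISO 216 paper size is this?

Aspect ratio 210/148 ≈ 1.419 — close to the ISO √2 ≈ 1.414.
In the A-series (A0 area = 1 m²): A5 = 148 × 210 mm.

A5 (148 × 210 mm)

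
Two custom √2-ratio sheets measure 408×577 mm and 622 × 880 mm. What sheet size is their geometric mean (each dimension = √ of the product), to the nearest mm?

504 × 713 mm

Short side: √(408 · 622) = √253776 ≈ 503.8 → 504 mm
Long side: √(577 · 880) = √507760 ≈ 712.6 → 713 mm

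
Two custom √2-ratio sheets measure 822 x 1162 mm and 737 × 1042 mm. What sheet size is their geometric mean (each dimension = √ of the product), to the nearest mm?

Short side: √(822 · 737) = √605814 ≈ 778.3 → 778 mm
Long side: √(1162 · 1042) = √1210804 ≈ 1100.4 → 1100 mm

778 × 1100 mm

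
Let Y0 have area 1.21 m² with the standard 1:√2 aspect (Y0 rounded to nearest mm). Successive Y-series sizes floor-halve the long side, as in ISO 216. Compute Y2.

Let Y0's short side be w mm. w · w√2 = 1.21 m² = 1,210,000 mm², so w ≈ 925.0 mm and w√2 ≈ 1308.1 mm → Y0 = 925 × 1308 mm.
Y1: ⌊1308/2⌋ × 925 = 654 × 925 mm
Y2: ⌊925/2⌋ × 654 = 462 × 654 mm

462 × 654 mm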